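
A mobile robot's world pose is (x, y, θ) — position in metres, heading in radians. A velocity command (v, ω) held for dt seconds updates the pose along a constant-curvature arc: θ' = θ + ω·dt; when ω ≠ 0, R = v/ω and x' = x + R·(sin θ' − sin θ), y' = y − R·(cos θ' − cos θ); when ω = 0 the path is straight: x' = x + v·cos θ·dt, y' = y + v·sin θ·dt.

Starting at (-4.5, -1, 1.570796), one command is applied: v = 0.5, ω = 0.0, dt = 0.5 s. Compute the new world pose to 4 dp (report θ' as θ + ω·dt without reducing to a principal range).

(-4.5000, -0.7500, 1.5708)

θ' = 1.5708 + 0.0·0.5 = 1.5708
ω = 0 → straight: x' = -4.5 + 0.5·cos(1.5708)·0.5 = -4.5000
y' = -1 + 0.5·sin(1.5708)·0.5 = -0.7500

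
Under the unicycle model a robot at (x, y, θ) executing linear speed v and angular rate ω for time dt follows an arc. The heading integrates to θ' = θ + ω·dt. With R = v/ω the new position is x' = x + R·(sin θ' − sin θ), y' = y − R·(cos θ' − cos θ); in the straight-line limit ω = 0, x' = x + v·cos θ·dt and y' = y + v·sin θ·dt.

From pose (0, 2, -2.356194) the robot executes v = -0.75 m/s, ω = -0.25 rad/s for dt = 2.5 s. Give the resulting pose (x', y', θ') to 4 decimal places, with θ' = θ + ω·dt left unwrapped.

(1.6422, 2.8402, -2.9812)

θ' = -2.3562 + -0.25·2.5 = -2.9812
R = v/ω = -0.75/-0.25 = 3.0000
x' = 0 + 3.0000·(sin -2.9812 − sin -2.3562) = 1.6422
y' = 2 − 3.0000·(cos -2.9812 − cos -2.3562) = 2.8402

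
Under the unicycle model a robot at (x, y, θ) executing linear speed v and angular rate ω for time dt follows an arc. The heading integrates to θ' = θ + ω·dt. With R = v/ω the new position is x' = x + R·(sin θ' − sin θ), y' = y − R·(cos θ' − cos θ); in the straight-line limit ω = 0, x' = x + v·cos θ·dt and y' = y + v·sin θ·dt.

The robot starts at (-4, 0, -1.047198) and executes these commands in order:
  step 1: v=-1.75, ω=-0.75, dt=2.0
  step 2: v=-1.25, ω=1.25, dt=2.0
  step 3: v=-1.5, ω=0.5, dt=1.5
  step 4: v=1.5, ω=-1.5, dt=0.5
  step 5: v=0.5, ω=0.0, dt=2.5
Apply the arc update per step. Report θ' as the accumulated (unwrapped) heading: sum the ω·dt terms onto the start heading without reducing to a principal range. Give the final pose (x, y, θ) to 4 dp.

step 1: θ'=-2.5472 (R=2.3333) → pose (-3.2860, 3.0998, -2.5472)
step 2: θ'=-0.0472 (R=-1.0000) → pose (-3.7988, 4.9272, -0.0472)
step 3: θ'=0.7028 (R=-3.0000) → pose (-5.8794, 4.2196, 0.7028)
step 4: θ'=-0.0472 (R=-1.0000) → pose (-5.1859, 4.4555, -0.0472)
step 5: θ'=-0.0472 (straight) → pose (-3.9373, 4.3965, -0.0472)

(-3.9373, 4.3965, -0.0472)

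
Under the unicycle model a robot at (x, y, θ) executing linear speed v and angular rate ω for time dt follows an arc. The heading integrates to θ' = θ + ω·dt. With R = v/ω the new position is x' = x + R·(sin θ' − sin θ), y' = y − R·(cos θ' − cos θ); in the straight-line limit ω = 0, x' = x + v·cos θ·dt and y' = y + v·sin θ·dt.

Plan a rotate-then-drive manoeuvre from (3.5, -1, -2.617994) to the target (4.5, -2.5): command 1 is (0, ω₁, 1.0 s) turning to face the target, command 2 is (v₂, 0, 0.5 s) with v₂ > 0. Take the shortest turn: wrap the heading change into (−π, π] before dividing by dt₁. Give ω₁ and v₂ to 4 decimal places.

ω₁ = 1.6352, v₂ = 3.6056

heading to target = atan2(-2.5−-1, 4.5−3.5) = -0.9828
Δθ = wrap(-0.9828 − -2.6180) = 1.6352; ω₁ = Δθ/dt₁ = 1.6352
distance = √((4.5−3.5)² + (-2.5−-1)²) = 1.8028; v₂ = distance/dt₂ = 3.6056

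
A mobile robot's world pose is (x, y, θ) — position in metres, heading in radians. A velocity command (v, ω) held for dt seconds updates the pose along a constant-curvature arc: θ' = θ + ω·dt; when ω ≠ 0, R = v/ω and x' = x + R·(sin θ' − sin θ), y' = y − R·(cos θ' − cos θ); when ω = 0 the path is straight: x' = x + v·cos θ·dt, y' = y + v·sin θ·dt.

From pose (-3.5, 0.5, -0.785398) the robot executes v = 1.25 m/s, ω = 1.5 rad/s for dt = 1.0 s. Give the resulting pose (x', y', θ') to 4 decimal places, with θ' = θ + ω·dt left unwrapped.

θ' = -0.7854 + 1.5·1.0 = 0.7146
R = v/ω = 1.25/1.5 = 0.8333
x' = -3.5 + 0.8333·(sin 0.7146 − sin -0.7854) = -2.3646
y' = 0.5 − 0.8333·(cos 0.7146 − cos -0.7854) = 0.4598

(-2.3646, 0.4598, 0.7146)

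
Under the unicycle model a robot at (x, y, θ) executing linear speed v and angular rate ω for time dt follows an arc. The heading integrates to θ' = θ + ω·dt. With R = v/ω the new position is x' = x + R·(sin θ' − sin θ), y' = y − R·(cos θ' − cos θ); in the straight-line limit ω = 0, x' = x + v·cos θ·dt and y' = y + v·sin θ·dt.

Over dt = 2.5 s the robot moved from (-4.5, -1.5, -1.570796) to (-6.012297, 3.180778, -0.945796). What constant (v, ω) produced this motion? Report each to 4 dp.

Δθ = -0.945796 − -1.570796 = 0.625000
ω = Δθ/dt = 0.625000/2.5 = 0.2500
R = −Δy/(cos θ' − cos θ) = -8.0000
v = R·ω = -8.0000·0.2500 = -2.0000

v = -2.0000, ω = 0.2500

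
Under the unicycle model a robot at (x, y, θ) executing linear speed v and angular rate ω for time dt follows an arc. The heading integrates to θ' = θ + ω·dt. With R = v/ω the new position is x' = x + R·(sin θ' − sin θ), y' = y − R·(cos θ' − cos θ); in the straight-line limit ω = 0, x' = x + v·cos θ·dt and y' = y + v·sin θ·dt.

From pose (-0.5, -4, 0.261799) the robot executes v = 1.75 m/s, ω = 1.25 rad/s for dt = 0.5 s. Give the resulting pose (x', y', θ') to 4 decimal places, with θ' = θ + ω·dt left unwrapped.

(0.2227, -3.5324, 0.8868)

θ' = 0.2618 + 1.25·0.5 = 0.8868
R = v/ω = 1.75/1.25 = 1.4000
x' = -0.5 + 1.4000·(sin 0.8868 − sin 0.2618) = 0.2227
y' = -4 − 1.4000·(cos 0.8868 − cos 0.2618) = -3.5324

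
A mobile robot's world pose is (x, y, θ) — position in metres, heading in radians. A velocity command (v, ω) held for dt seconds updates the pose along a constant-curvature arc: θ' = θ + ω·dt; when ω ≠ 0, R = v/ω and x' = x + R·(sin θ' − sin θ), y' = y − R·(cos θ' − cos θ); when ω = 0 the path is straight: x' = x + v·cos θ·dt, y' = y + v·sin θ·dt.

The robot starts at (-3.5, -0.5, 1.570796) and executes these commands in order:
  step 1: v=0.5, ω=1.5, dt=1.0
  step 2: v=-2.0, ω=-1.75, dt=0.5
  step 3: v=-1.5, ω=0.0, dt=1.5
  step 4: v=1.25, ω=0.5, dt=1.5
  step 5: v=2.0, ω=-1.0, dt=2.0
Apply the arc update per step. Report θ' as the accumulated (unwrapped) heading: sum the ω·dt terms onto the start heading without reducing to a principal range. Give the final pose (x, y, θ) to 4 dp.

(-4.4212, 1.6580, 0.9458)

step 1: θ'=3.0708 (R=0.3333) → pose (-3.8098, -0.1675, 3.0708)
step 2: θ'=2.1958 (R=1.1429) → pose (-2.9638, -0.6388, 2.1958)
step 3: θ'=2.1958 (straight) → pose (-1.6473, -2.4635, 2.1958)
step 4: θ'=2.9458 (R=2.5000) → pose (-3.1884, -1.4740, 2.9458)
step 5: θ'=0.9458 (R=-2.0000) → pose (-4.4212, 1.6580, 0.9458)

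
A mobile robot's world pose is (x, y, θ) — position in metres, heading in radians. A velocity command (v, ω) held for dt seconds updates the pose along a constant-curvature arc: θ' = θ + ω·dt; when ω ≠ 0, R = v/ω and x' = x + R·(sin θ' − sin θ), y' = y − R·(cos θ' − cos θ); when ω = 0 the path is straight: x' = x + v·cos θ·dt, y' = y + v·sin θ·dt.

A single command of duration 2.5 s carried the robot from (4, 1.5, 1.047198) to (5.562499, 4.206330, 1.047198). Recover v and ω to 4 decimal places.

Δθ = 1.047198 − 1.047198 = 0.000000
ω = Δθ/dt = 0.000000/2.5 = 0.0000
ω = 0 → v = (Δx·cos θ + Δy·sin θ)/dt = 1.2500

v = 1.2500, ω = 0.0000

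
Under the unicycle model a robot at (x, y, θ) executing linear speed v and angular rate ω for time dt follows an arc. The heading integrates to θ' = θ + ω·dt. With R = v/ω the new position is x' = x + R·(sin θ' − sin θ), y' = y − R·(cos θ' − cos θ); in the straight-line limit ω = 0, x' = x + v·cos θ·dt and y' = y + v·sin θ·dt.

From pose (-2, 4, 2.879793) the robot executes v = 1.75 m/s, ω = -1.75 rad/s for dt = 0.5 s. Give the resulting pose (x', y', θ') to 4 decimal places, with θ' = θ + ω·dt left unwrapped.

(-2.6485, 4.5454, 2.0048)

θ' = 2.8798 + -1.75·0.5 = 2.0048
R = v/ω = 1.75/-1.75 = -1.0000
x' = -2 + -1.0000·(sin 2.0048 − sin 2.8798) = -2.6485
y' = 4 − -1.0000·(cos 2.0048 − cos 2.8798) = 4.5454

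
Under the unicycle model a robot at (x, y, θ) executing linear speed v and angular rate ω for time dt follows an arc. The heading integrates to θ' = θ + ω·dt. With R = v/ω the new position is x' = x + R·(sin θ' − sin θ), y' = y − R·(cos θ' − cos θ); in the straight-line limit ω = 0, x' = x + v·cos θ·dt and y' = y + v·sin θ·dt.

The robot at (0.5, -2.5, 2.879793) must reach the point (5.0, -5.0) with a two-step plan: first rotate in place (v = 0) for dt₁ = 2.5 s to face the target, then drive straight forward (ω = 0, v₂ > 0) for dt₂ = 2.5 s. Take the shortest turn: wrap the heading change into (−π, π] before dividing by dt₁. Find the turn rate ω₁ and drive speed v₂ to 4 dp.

heading to target = atan2(-5−-2.5, 5−0.5) = -0.5071
Δθ = wrap(-0.5071 − 2.8798) = 2.8963; ω₁ = Δθ/dt₁ = 1.1585
distance = √((5−0.5)² + (-5−-2.5)²) = 5.1478; v₂ = distance/dt₂ = 2.0591

ω₁ = 1.1585, v₂ = 2.0591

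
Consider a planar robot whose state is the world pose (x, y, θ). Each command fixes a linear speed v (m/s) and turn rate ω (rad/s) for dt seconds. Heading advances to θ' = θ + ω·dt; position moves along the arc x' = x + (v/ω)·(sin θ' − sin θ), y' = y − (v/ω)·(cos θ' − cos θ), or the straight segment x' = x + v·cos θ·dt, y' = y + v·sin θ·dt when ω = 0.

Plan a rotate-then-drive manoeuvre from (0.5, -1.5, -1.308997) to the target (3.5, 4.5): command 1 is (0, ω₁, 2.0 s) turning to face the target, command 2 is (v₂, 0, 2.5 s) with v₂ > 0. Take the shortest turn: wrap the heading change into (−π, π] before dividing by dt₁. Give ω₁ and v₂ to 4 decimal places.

heading to target = atan2(4.5−-1.5, 3.5−0.5) = 1.1071
Δθ = wrap(1.1071 − -1.3090) = 2.4161; ω₁ = Δθ/dt₁ = 1.2081
distance = √((3.5−0.5)² + (4.5−-1.5)²) = 6.7082; v₂ = distance/dt₂ = 2.6833

ω₁ = 1.2081, v₂ = 2.6833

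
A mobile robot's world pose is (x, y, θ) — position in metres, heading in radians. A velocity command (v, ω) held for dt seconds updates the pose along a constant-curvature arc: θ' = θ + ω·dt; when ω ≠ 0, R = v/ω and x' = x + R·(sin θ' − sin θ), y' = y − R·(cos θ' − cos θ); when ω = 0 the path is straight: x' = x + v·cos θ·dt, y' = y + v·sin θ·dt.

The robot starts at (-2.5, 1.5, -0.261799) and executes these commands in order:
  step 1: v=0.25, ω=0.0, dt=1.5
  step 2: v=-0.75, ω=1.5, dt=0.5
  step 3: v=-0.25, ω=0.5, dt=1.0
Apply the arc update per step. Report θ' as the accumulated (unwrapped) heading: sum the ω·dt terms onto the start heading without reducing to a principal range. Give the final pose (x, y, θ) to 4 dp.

step 1: θ'=-0.2618 (straight) → pose (-2.1378, 1.4029, -0.2618)
step 2: θ'=0.4882 (R=-0.5000) → pose (-2.5017, 1.3616, 0.4882)
step 3: θ'=0.9882 (R=-0.5000) → pose (-2.6847, 1.1951, 0.9882)

(-2.6847, 1.1951, 0.9882)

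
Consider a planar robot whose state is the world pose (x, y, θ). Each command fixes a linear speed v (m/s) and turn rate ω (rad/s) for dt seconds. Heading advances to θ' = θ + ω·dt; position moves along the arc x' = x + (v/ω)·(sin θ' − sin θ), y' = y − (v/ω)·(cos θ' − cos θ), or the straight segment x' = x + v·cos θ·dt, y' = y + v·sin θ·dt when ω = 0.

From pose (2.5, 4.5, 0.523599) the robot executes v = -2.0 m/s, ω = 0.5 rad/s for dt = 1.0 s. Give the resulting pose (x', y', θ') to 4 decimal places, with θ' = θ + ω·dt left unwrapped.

(1.0841, 3.1171, 1.0236)

θ' = 0.5236 + 0.5·1.0 = 1.0236
R = v/ω = -2.0/0.5 = -4.0000
x' = 2.5 + -4.0000·(sin 1.0236 − sin 0.5236) = 1.0841
y' = 4.5 − -4.0000·(cos 1.0236 − cos 0.5236) = 3.1171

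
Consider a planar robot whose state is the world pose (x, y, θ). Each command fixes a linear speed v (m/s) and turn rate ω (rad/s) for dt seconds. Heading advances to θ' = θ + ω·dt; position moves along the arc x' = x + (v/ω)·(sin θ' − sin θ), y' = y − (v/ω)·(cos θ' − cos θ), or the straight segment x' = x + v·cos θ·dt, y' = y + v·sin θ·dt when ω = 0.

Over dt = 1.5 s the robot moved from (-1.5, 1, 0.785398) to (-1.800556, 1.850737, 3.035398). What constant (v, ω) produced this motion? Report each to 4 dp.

v = 0.7500, ω = 1.5000

Δθ = 3.035398 − 0.785398 = 2.250000
ω = Δθ/dt = 2.250000/1.5 = 1.5000
R = −Δy/(cos θ' − cos θ) = 0.5000
v = R·ω = 0.5000·1.5000 = 0.7500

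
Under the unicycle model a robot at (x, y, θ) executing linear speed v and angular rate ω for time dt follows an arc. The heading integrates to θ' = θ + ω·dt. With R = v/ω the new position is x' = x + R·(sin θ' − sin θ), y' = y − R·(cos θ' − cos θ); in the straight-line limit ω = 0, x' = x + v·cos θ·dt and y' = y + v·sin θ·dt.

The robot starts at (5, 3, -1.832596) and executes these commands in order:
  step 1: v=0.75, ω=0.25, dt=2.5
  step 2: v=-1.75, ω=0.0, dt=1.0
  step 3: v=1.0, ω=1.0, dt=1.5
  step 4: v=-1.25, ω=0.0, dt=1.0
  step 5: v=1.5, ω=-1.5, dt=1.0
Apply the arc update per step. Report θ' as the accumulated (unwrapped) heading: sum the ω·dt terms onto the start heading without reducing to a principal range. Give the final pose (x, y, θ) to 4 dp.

step 1: θ'=-1.2076 (R=3.0000) → pose (5.0935, 1.1577, -1.2076)
step 2: θ'=-1.2076 (straight) → pose (4.4718, 2.7936, -1.2076)
step 3: θ'=0.2924 (R=1.0000) → pose (5.6948, 2.1913, 0.2924)
step 4: θ'=0.2924 (straight) → pose (4.4978, 1.8310, 0.2924)
step 5: θ'=-1.2076 (R=-1.0000) → pose (5.7209, 1.2287, -1.2076)

(5.7209, 1.2287, -1.2076)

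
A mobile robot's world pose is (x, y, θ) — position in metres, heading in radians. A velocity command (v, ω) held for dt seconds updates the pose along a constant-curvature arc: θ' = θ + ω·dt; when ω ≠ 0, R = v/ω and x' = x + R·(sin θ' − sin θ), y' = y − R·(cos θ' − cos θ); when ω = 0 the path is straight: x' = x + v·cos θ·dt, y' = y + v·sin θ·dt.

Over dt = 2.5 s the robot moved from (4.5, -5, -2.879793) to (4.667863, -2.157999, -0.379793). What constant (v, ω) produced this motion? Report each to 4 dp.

Δθ = -0.379793 − -2.879793 = 2.500000
ω = Δθ/dt = 2.500000/2.5 = 1.0000
R = −Δy/(cos θ' − cos θ) = -1.5000
v = R·ω = -1.5000·1.0000 = -1.5000

v = -1.5000, ω = 1.0000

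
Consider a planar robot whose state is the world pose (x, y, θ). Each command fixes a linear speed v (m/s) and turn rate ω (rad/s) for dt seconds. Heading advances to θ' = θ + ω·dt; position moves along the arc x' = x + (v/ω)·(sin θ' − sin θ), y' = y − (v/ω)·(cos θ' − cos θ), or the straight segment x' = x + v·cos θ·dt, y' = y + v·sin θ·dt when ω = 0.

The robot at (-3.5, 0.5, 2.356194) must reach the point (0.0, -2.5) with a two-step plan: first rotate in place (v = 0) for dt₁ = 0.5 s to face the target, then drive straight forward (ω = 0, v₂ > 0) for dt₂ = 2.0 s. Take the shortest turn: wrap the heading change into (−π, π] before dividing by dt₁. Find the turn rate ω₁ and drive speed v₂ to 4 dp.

ω₁ = -6.1296, v₂ = 2.3049

heading to target = atan2(-2.5−0.5, 0−-3.5) = -0.7086
Δθ = wrap(-0.7086 − 2.3562) = -3.0648; ω₁ = Δθ/dt₁ = -6.1296
distance = √((0−-3.5)² + (-2.5−0.5)²) = 4.6098; v₂ = distance/dt₂ = 2.3049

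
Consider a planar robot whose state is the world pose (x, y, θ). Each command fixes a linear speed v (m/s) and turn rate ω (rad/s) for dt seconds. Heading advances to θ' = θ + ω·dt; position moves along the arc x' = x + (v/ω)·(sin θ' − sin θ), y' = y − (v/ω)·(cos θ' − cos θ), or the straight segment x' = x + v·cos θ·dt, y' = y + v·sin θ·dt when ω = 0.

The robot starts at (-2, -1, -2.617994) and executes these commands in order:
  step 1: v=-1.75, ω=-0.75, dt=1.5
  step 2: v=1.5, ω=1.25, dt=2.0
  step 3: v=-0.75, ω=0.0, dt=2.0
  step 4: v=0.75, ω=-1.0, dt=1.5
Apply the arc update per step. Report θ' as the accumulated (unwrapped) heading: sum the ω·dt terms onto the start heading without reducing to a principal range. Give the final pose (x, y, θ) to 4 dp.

step 1: θ'=-3.7430 (R=2.3333) → pose (0.4869, -1.0968, -3.7430)
step 2: θ'=-1.2430 (R=1.2000) → pose (-1.3282, -2.4726, -1.2430)
step 3: θ'=-1.2430 (straight) → pose (-1.8111, -1.0525, -1.2430)
step 4: θ'=-2.7430 (R=-0.7500) → pose (-2.2301, -1.9851, -2.7430)

(-2.2301, -1.9851, -2.7430)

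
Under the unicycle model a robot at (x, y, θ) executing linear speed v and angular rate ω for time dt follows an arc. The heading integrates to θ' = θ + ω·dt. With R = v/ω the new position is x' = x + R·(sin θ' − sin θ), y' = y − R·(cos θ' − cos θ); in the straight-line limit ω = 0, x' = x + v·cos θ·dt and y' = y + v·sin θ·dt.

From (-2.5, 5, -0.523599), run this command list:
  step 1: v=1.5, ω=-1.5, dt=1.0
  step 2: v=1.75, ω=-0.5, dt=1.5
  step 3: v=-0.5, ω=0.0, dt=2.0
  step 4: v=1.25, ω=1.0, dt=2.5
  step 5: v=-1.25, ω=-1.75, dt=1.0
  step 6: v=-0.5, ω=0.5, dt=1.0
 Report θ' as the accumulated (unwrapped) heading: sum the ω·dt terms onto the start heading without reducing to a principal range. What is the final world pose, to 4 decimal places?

(-3.2936, 1.4368, -1.5236)

step 1: θ'=-2.0236 (R=-1.0000) → pose (-2.1008, 3.6965, -2.0236)
step 2: θ'=-2.7736 (R=-3.5000) → pose (-3.9890, 1.9620, -2.7736)
step 3: θ'=-2.7736 (straight) → pose (-3.0559, 2.3218, -2.7736)
step 4: θ'=-0.2736 (R=1.2500) → pose (-2.9440, -0.0481, -0.2736)
step 5: θ'=-2.0236 (R=0.7143) → pose (-3.3933, 0.9521, -2.0236)
step 6: θ'=-1.5236 (R=-1.0000) → pose (-3.2936, 1.4368, -1.5236)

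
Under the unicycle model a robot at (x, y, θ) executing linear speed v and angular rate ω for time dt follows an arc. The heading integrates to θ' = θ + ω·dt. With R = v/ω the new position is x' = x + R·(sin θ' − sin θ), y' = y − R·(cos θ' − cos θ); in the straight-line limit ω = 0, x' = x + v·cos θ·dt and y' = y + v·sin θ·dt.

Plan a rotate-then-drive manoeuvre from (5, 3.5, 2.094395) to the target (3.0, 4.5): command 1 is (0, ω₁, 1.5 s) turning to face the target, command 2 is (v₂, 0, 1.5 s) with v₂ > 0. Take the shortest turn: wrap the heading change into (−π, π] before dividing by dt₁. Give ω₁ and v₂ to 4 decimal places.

ω₁ = 0.3890, v₂ = 1.4907

heading to target = atan2(4.5−3.5, 3−5) = 2.6779
Δθ = wrap(2.6779 − 2.0944) = 0.5836; ω₁ = Δθ/dt₁ = 0.3890
distance = √((3−5)² + (4.5−3.5)²) = 2.2361; v₂ = distance/dt₂ = 1.4907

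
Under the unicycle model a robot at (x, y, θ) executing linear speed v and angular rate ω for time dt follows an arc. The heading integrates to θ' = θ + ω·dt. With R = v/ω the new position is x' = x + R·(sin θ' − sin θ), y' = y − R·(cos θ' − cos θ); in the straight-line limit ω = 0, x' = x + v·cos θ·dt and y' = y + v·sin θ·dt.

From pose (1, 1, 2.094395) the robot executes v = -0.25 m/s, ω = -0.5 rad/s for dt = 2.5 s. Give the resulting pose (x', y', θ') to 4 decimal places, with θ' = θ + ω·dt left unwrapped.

θ' = 2.0944 + -0.5·2.5 = 0.8444
R = v/ω = -0.25/-0.5 = 0.5000
x' = 1 + 0.5000·(sin 0.8444 − sin 2.0944) = 0.9408
y' = 1 − 0.5000·(cos 0.8444 − cos 2.0944) = 0.4179

(0.9408, 0.4179, 0.8444)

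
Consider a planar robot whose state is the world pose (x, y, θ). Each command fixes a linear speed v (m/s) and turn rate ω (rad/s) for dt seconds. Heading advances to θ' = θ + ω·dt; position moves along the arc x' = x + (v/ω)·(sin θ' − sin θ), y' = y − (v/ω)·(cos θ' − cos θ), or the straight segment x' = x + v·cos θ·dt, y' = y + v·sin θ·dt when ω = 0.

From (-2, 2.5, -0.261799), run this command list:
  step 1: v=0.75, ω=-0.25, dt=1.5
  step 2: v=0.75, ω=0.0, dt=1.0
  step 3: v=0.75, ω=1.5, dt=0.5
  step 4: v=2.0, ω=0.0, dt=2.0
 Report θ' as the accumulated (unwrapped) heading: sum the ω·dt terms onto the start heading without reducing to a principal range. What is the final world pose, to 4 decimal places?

step 1: θ'=-0.6368 (R=-3.0000) → pose (-0.9926, 2.0142, -0.6368)
step 2: θ'=-0.6368 (straight) → pose (-0.3896, 1.5683, -0.6368)
step 3: θ'=0.1132 (R=0.5000) → pose (-0.0358, 1.4735, 0.1132)
step 4: θ'=0.1132 (straight) → pose (3.9386, 1.9253, 0.1132)

(3.9386, 1.9253, 0.1132)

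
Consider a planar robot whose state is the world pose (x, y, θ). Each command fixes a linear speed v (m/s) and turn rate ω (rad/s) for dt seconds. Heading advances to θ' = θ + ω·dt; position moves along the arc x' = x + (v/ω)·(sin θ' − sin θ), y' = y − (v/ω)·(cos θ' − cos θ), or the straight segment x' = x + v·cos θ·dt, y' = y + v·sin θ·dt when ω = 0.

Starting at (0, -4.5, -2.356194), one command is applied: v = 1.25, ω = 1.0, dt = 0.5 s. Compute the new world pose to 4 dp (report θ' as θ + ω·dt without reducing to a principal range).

θ' = -2.3562 + 1.0·0.5 = -1.8562
R = v/ω = 1.25/1.0 = 1.2500
x' = 0 + 1.2500·(sin -1.8562 − sin -2.3562) = -0.3156
y' = -4.5 − 1.2500·(cos -1.8562 − cos -2.3562) = -5.0320

(-0.3156, -5.0320, -1.8562)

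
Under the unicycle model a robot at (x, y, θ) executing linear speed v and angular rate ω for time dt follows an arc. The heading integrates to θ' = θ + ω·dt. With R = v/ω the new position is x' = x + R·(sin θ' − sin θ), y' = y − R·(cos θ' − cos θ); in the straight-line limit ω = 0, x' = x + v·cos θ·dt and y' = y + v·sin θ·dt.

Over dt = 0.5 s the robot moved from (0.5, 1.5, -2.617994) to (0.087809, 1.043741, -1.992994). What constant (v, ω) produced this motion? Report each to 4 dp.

v = 1.2500, ω = 1.2500

Δθ = -1.992994 − -2.617994 = 0.625000
ω = Δθ/dt = 0.625000/0.5 = 1.2500
R = −Δy/(cos θ' − cos θ) = 1.0000
v = R·ω = 1.0000·1.2500 = 1.2500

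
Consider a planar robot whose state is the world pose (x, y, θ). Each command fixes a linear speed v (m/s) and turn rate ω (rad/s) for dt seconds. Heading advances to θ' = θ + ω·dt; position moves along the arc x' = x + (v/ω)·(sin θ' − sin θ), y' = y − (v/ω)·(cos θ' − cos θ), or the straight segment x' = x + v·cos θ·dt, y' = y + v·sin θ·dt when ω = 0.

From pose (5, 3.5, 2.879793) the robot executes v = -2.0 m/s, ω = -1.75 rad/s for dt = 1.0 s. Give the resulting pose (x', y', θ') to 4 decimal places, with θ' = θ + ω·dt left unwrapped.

θ' = 2.8798 + -1.75·1.0 = 1.1298
R = v/ω = -2.0/-1.75 = 1.1429
x' = 5 + 1.1429·(sin 1.1298 − sin 2.8798) = 5.7377
y' = 3.5 − 1.1429·(cos 1.1298 − cos 2.8798) = 1.9083

(5.7377, 1.9083, 1.1298)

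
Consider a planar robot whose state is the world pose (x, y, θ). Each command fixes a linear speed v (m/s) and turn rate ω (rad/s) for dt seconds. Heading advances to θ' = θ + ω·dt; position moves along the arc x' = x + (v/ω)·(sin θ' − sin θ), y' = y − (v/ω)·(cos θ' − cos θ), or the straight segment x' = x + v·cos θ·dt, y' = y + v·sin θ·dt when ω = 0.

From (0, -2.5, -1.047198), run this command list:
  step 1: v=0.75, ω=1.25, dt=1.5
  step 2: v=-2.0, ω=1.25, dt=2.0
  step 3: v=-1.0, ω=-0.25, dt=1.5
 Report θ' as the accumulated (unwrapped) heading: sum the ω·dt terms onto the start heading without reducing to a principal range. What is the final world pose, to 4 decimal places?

step 1: θ'=0.8278 (R=0.6000) → pose (0.9615, -2.6059, 0.8278)
step 2: θ'=3.3278 (R=-1.6000) → pose (2.4360, -5.2606, 3.3278)
step 3: θ'=2.9528 (R=4.0000) → pose (3.9272, -5.2626, 2.9528)

(3.9272, -5.2626, 2.9528)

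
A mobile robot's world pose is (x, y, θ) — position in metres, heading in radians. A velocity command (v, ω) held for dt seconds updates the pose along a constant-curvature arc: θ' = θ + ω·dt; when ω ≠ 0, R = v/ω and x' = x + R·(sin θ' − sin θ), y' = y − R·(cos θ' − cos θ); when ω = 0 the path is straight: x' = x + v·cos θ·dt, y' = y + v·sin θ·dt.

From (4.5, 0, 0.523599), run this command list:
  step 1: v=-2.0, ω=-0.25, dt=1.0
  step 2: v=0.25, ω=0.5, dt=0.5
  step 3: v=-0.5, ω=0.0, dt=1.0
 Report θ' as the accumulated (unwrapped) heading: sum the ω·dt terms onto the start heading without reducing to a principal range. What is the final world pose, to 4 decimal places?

(2.3435, -0.9758, 0.5236)

step 1: θ'=0.2736 (R=8.0000) → pose (2.6616, -0.7742, 0.2736)
step 2: θ'=0.5236 (R=0.5000) → pose (2.7765, -0.7258, 0.5236)
step 3: θ'=0.5236 (straight) → pose (2.3435, -0.9758, 0.5236)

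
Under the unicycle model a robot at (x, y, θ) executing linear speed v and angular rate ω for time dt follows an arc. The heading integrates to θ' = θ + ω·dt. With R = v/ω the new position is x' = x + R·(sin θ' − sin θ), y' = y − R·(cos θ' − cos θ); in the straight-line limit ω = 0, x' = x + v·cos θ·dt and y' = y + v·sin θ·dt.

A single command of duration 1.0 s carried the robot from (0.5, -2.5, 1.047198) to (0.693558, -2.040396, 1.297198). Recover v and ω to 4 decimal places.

v = 0.5000, ω = 0.2500

Δθ = 1.297198 − 1.047198 = 0.250000
ω = Δθ/dt = 0.250000/1.0 = 0.2500
R = −Δy/(cos θ' − cos θ) = 2.0000
v = R·ω = 2.0000·0.2500 = 0.5000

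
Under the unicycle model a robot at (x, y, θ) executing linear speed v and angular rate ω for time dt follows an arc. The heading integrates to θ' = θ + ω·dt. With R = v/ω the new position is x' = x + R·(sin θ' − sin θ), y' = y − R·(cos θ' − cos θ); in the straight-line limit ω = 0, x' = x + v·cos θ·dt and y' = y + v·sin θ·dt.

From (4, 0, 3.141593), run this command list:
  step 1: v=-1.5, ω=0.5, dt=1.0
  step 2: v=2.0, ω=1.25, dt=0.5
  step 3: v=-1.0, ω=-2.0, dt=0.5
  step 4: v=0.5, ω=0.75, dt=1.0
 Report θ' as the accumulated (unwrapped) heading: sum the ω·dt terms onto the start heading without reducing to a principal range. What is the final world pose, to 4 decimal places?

(4.7219, -0.3006, 4.0166)

step 1: θ'=3.6416 (R=-3.0000) → pose (5.4383, 0.3673, 3.6416)
step 2: θ'=4.2666 (R=1.6000) → pose (4.7617, -0.3470, 4.2666)
step 3: θ'=3.2666 (R=0.5000) → pose (5.1505, -0.0665, 3.2666)
step 4: θ'=4.0166 (R=0.6667) → pose (4.7219, -0.3006, 4.0166)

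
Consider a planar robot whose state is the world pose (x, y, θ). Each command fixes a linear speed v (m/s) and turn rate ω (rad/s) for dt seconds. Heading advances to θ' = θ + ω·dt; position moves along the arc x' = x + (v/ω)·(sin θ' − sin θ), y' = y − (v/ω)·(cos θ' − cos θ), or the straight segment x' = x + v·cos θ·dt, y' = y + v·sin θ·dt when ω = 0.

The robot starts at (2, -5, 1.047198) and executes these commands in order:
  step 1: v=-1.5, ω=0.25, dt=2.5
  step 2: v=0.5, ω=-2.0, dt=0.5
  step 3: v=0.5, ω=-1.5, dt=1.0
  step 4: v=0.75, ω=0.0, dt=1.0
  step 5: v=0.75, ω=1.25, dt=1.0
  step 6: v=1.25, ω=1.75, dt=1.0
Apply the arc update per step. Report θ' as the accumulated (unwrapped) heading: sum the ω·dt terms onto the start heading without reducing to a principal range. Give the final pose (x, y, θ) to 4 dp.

(3.2644, -8.0598, 2.1722)

step 1: θ'=1.6722 (R=-6.0000) → pose (1.2270, -8.6074, 1.6722)
step 2: θ'=0.6722 (R=-0.2500) → pose (1.3200, -8.3864, 0.6722)
step 3: θ'=-0.8278 (R=-0.3333) → pose (1.7731, -8.4218, -0.8278)
step 4: θ'=-0.8278 (straight) → pose (2.2804, -8.9741, -0.8278)
step 5: θ'=0.4222 (R=0.6000) → pose (2.9682, -9.1155, 0.4222)
step 6: θ'=2.1722 (R=0.7143) → pose (3.2644, -8.0598, 2.1722)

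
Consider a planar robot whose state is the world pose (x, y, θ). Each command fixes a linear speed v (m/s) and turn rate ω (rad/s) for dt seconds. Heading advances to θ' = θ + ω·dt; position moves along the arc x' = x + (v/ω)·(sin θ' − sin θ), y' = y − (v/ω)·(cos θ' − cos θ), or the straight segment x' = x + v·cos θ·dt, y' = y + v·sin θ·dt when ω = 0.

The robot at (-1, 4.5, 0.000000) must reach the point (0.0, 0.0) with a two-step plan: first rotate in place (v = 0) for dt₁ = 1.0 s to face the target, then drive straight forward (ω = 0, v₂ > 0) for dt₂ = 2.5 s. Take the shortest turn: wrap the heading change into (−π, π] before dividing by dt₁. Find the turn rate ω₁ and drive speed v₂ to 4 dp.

ω₁ = -1.3521, v₂ = 1.8439

heading to target = atan2(0−4.5, 0−-1) = -1.3521
Δθ = wrap(-1.3521 − 0.0000) = -1.3521; ω₁ = Δθ/dt₁ = -1.3521
distance = √((0−-1)² + (0−4.5)²) = 4.6098; v₂ = distance/dt₂ = 1.8439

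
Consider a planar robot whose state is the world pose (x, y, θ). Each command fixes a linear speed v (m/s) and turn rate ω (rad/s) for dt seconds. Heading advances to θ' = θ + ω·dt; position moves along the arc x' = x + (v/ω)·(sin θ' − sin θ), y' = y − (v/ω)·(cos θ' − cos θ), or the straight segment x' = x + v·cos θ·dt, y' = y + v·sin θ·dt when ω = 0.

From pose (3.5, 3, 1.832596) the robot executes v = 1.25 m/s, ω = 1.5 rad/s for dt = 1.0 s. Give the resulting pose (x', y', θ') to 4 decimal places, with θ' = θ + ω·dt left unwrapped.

θ' = 1.8326 + 1.5·1.0 = 3.3326
R = v/ω = 1.25/1.5 = 0.8333
x' = 3.5 + 0.8333·(sin 3.3326 − sin 1.8326) = 2.5369
y' = 3 − 0.8333·(cos 3.3326 − cos 1.8326) = 3.6025

(2.5369, 3.6025, 3.3326)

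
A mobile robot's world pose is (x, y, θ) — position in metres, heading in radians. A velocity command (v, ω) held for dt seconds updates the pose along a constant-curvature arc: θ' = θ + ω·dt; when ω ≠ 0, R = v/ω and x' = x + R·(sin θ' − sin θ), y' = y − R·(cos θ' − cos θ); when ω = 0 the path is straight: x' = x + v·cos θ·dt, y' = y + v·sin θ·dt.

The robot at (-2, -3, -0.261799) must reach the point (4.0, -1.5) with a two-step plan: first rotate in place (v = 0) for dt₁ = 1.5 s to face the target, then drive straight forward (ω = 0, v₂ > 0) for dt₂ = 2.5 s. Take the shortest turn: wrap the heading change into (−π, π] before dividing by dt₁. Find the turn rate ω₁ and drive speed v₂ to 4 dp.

ω₁ = 0.3379, v₂ = 2.4739

heading to target = atan2(-1.5−-3, 4−-2) = 0.2450
Δθ = wrap(0.2450 − -0.2618) = 0.5068; ω₁ = Δθ/dt₁ = 0.3379
distance = √((4−-2)² + (-1.5−-3)²) = 6.1847; v₂ = distance/dt₂ = 2.4739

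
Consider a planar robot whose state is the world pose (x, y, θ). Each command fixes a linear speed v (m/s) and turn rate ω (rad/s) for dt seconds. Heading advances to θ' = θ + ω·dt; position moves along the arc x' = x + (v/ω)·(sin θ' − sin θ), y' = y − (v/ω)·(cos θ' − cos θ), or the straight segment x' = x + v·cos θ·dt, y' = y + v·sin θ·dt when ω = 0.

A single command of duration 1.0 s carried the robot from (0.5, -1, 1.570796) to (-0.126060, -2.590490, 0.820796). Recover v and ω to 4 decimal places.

Δθ = 0.820796 − 1.570796 = -0.750000
ω = Δθ/dt = -0.750000/1.0 = -0.7500
R = −Δy/(cos θ' − cos θ) = 2.3333
v = R·ω = 2.3333·-0.7500 = -1.7500

v = -1.7500, ω = -0.7500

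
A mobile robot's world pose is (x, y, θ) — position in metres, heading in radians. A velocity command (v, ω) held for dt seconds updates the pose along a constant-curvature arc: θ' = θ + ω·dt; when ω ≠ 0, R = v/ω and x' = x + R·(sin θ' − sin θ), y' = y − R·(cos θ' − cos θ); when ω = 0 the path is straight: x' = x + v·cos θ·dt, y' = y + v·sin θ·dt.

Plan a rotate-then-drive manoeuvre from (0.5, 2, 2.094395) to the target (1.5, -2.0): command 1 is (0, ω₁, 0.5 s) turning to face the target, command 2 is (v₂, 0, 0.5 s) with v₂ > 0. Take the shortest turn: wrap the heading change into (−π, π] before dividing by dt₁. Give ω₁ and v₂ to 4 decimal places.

heading to target = atan2(-2−2, 1.5−0.5) = -1.3258
Δθ = wrap(-1.3258 − 2.0944) = 2.8630; ω₁ = Δθ/dt₁ = 5.7259
distance = √((1.5−0.5)² + (-2−2)²) = 4.1231; v₂ = distance/dt₂ = 8.2462

ω₁ = 5.7259, v₂ = 8.2462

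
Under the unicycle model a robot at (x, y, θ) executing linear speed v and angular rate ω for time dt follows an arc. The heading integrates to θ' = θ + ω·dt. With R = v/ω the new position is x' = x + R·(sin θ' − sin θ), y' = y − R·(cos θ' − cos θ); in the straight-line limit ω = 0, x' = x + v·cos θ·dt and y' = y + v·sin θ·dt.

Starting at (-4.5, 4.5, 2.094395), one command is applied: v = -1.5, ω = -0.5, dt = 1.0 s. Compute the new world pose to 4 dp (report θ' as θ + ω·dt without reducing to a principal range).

θ' = 2.0944 + -0.5·1.0 = 1.5944
R = v/ω = -1.5/-0.5 = 3.0000
x' = -4.5 + 3.0000·(sin 1.5944 − sin 2.0944) = -4.0989
y' = 4.5 − 3.0000·(cos 1.5944 − cos 2.0944) = 3.0708

(-4.0989, 3.0708, 1.5944)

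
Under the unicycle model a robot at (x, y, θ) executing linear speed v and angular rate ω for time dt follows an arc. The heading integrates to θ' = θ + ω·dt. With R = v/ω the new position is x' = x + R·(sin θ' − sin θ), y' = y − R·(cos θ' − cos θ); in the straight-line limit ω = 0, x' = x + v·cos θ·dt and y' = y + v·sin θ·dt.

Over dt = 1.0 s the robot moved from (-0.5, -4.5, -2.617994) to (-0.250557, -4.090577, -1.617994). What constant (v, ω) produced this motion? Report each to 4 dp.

v = -0.5000, ω = 1.0000

Δθ = -1.617994 − -2.617994 = 1.000000
ω = Δθ/dt = 1.000000/1.0 = 1.0000
R = −Δy/(cos θ' − cos θ) = -0.5000
v = R·ω = -0.5000·1.0000 = -0.5000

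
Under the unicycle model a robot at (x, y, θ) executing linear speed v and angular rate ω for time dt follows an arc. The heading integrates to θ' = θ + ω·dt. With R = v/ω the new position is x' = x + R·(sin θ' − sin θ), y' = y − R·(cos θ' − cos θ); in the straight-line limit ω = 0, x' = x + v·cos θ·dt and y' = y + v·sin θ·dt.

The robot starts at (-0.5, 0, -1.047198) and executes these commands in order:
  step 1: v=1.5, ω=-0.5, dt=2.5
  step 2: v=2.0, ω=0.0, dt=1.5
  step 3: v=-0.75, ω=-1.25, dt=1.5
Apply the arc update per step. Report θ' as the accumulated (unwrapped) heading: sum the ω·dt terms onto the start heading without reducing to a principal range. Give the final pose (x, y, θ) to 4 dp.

step 1: θ'=-2.2972 (R=-3.0000) → pose (-0.8554, -3.4926, -2.2972)
step 2: θ'=-2.2972 (straight) → pose (-2.8479, -5.7353, -2.2972)
step 3: θ'=-4.1722 (R=0.6000) → pose (-1.8848, -5.8252, -4.1722)

(-1.8848, -5.8252, -4.1722)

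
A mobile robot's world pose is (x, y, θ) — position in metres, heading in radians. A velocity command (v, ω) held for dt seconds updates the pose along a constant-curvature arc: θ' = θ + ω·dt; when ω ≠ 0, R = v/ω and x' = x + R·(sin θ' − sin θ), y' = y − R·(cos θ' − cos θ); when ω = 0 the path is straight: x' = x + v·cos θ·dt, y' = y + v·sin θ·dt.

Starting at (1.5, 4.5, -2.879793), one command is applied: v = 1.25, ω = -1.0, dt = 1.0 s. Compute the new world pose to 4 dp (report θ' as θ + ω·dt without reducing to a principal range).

θ' = -2.8798 + -1.0·1.0 = -3.8798
R = v/ω = 1.25/-1.0 = -1.2500
x' = 1.5 + -1.2500·(sin -3.8798 − sin -2.8798) = 0.3353
y' = 4.5 − -1.2500·(cos -3.8798 − cos -2.8798) = 4.7828

(0.3353, 4.7828, -3.8798)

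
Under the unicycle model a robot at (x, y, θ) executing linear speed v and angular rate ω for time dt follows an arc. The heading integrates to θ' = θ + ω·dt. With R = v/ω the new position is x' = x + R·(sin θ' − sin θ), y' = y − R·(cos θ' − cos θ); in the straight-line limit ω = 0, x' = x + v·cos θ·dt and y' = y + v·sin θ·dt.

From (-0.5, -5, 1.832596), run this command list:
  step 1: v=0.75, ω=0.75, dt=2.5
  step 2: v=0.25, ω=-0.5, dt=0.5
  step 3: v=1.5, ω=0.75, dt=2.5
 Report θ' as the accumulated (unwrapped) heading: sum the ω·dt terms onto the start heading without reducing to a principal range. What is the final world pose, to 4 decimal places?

(-3.1209, -7.5314, 5.3326)

step 1: θ'=3.7076 (R=1.0000) → pose (-2.0022, -4.4148, 3.7076)
step 2: θ'=3.4576 (R=-0.5000) → pose (-2.1149, -4.4680, 3.4576)
step 3: θ'=5.3326 (R=2.0000) → pose (-3.1209, -7.5314, 5.3326)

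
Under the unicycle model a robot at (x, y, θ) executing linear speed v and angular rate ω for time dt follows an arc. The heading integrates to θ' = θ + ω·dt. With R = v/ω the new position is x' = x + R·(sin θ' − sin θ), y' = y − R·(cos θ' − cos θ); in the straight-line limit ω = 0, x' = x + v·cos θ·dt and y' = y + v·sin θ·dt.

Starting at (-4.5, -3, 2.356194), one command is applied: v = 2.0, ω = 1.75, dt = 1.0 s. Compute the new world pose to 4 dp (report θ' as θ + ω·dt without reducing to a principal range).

(-6.2473, -3.1570, 4.1062)

θ' = 2.3562 + 1.75·1.0 = 4.1062
R = v/ω = 2.0/1.75 = 1.1429
x' = -4.5 + 1.1429·(sin 4.1062 − sin 2.3562) = -6.2473
y' = -3 − 1.1429·(cos 4.1062 − cos 2.3562) = -3.1570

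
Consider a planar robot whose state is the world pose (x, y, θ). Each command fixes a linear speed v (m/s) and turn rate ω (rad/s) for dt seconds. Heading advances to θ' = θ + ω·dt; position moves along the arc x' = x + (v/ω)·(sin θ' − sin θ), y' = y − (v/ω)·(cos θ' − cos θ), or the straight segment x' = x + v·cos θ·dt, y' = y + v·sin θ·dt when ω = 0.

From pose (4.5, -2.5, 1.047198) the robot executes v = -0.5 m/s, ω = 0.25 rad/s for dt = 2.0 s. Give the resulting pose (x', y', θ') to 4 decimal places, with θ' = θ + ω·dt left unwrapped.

θ' = 1.0472 + 0.25·2.0 = 1.5472
R = v/ω = -0.5/0.25 = -2.0000
x' = 4.5 + -2.0000·(sin 1.5472 − sin 1.0472) = 4.2326
y' = -2.5 − -2.0000·(cos 1.5472 − cos 1.0472) = -3.4528

(4.2326, -3.4528, 1.5472)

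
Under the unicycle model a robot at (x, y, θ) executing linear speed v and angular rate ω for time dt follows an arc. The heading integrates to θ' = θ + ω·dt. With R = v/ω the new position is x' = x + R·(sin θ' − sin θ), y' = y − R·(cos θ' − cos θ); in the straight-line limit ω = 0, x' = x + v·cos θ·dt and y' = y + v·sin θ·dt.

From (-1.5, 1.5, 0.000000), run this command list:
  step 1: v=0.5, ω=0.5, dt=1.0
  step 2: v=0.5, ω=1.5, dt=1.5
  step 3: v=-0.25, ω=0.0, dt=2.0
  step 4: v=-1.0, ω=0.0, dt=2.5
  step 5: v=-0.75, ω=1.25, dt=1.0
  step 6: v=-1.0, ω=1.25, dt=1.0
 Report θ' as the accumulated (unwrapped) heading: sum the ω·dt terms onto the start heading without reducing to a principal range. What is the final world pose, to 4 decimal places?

step 1: θ'=0.5000 (R=1.0000) → pose (-1.0206, 1.6224, 0.5000)
step 2: θ'=2.7500 (R=0.3333) → pose (-1.0532, 2.2230, 2.7500)
step 3: θ'=2.7500 (straight) → pose (-0.5910, 2.0322, 2.7500)
step 4: θ'=2.7500 (straight) → pose (1.7197, 1.0781, 2.7500)
step 5: θ'=4.0000 (R=-0.6000) → pose (2.4028, 1.2405, 4.0000)
step 6: θ'=5.2500 (R=-0.8000) → pose (2.4845, 2.1730, 5.2500)

(2.4845, 2.1730, 5.2500)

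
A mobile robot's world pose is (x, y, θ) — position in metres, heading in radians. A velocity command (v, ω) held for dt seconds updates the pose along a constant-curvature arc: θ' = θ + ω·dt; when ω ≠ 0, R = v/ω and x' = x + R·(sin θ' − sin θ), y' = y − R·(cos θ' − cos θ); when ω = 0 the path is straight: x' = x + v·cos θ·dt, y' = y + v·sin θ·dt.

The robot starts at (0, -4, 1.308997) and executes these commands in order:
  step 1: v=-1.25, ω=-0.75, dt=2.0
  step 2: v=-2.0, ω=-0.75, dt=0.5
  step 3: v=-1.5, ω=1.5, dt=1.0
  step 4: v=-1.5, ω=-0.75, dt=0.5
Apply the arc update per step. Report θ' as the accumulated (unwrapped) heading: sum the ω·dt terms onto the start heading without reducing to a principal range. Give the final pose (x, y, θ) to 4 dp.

step 1: θ'=-0.1910 (R=1.6667) → pose (-1.9263, -5.2050, -0.1910)
step 2: θ'=-0.5660 (R=2.6667) → pose (-2.8501, -4.8376, -0.5660)
step 3: θ'=0.9340 (R=-1.0000) → pose (-4.1903, -5.0870, 0.9340)
step 4: θ'=0.5590 (R=2.0000) → pose (-4.7377, -5.5934, 0.5590)

(-4.7377, -5.5934, 0.5590)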